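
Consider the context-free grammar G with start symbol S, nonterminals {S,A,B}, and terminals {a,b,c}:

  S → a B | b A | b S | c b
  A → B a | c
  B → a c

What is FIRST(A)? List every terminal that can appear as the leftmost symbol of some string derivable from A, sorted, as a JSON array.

FIRST sets, iterate to fixpoint:
[1]
  A via A→c: +{c}
  B via B→a c: +{a}
  S via S→a B: +{a}
  S via S→b A: +{b}
  S via S→c b: +{c}
  S: {a,b,c}  A: {c}  B: {a}
[2]
  A via A→B a: +{a}
  S: {a,b,c}  A: {a,c}  B: {a}
[3] — fixpoint
  S: {a,b,c}  A: {a,c}  B: {a}

FIRST(A) = ["a", "c"]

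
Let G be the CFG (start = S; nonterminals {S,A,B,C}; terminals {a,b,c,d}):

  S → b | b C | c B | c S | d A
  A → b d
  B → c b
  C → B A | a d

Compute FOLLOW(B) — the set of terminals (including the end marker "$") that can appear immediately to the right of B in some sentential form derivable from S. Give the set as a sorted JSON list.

Compute FIRST by fixpoint:
round 1:
  A via A→b d: +{b}
  B via B→c b: +{c}
  C via C→B A: +{c}
  C via C→a d: +{a}
  S via S→b: +{b}
  S via S→c B: +{c}
  S via S→d A: +{d}
  FIRST(S)={b,c,d}  FIRST(A)={b}  FIRST(B)={c}  FIRST(C)={a,c}
round 2: — fixpoint
  FIRST(S)={b,c,d}  FIRST(A)={b}  FIRST(B)={c}  FIRST(C)={a,c}

FOLLOW sets:
seed FOLLOW(S) with $
pass 1:
  C→B A: FOLLOW(B) ⊇ FIRST(A) = {b}; new: +{b}
  S→b C: FOLLOW(C) ⊇ FOLLOW(S) ⊇ {$}; new: +{$}
  S→c B: FOLLOW(B) ⊇ FOLLOW(S) ⊇ {$}; new: +{$}
  S→d A: FOLLOW(A) ⊇ FOLLOW(S) ⊇ {$}; new: +{$}
  FOLLOW(S)={$}  FOLLOW(A)={$}  FOLLOW(B)={$,b}  FOLLOW(C)={$}
pass 2: — fixpoint
  FOLLOW(S)={$}  FOLLOW(A)={$}  FOLLOW(B)={$,b}  FOLLOW(C)={$}

FOLLOW(B) = ["$", "b"]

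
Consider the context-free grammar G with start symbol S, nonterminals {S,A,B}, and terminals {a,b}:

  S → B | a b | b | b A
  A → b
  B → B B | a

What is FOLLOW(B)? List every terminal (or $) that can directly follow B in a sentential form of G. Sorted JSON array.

FIRST iteration:
round 1:
  A via A→b: +{b}
  B via B→a: +{a}
  S via S→B: +{a}
  S via S→b: +{b}
  S: {a,b}  A: {b}  B: {a}
round 2: (no change)
  S: {a,b}  A: {b}  B: {a}

FOLLOW sets:
initialize: $ ∈ FOLLOW(S)
[1]
  B→B B: FOLLOW(B) ⊇ FIRST(B) = {a}; new: +{a}
  S→B: FOLLOW(B) ⊇ FOLLOW(S) ⊇ {$}; new: +{$}
  S→b A: FOLLOW(A) ⊇ FOLLOW(S) ⊇ {$}; new: +{$}
  FOLLOW(S)={$}  FOLLOW(A)={$}  FOLLOW(B)={$,a}
[2] — fixpoint
  FOLLOW(S)={$}  FOLLOW(A)={$}  FOLLOW(B)={$,a}

FOLLOW(B) = ["$", "a"]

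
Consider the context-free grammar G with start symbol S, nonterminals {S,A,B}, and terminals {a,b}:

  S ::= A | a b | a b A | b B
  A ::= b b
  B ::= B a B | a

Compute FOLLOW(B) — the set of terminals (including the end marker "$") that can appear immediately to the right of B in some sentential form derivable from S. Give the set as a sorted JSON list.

FIRST sets, iterate to fixpoint:
iter 1:
  A via A→b b: +{b}
  B via B→a: +{a}
  S via S→A: +{b}
  S via S→a b: +{a}
  S: {a,b}  A: {b}  B: {a}
iter 2: — fixpoint
  S: {a,b}  A: {b}  B: {a}

FOLLOW sets:
initialize: $ ∈ FOLLOW(S)
round 1:
  B→B a B: FOLLOW(B) ⊇ FIRST(a) = {a}; new: +{a}
  S→A: FOLLOW(A) ⊇ FOLLOW(S) ⊇ {$}; new: +{$}
  S→b B: FOLLOW(B) ⊇ FOLLOW(S) ⊇ {$}; new: +{$}
  FOLLOW[S]={$}  FOLLOW[A]={$}  FOLLOW[B]={$,a}
round 2: done
  FOLLOW[S]={$}  FOLLOW[A]={$}  FOLLOW[B]={$,a}

FOLLOW(B) = ["$", "a"]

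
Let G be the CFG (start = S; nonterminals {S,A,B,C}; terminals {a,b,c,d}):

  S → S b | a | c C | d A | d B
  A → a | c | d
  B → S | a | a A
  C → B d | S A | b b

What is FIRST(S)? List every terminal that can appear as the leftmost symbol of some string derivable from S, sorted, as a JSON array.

Compute FIRST by fixpoint:
[1]
  A via A→a: +{a}
  A via A→c: +{c}
  A via A→d: +{d}
  B via B→a: +{a}
  C via C→B d: +{a}
  C via C→b b: +{b}
  S via S→a: +{a}
  S via S→c C: +{c}
  S via S→d A: +{d}
  FIRST[S]={a,c,d}  FIRST[A]={a,c,d}  FIRST[B]={a}  FIRST[C]={a,b}
[2]
  B via B→S: +{c,d}
  C via C→B d: +{c,d}
  FIRST[S]={a,c,d}  FIRST[A]={a,c,d}  FIRST[B]={a,c,d}  FIRST[C]={a,b,c,d}
[3] done
  FIRST[S]={a,c,d}  FIRST[A]={a,c,d}  FIRST[B]={a,c,d}  FIRST[C]={a,b,c,d}

FIRST(S) = ["a", "c", "d"]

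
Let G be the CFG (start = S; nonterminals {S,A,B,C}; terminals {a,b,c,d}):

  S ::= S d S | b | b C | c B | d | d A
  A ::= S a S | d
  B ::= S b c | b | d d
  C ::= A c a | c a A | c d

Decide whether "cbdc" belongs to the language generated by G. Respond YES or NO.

Convert to CNF:
  S -> S X8 | T1 C | T2 B | T3 A | b | d
  A -> S X4 | d
  B -> S X5 | T3 T3 | b
  C -> A X6 | T2 T3 | T2 X7
  T0 -> a
  T1 -> b
  T2 -> c
  T3 -> d
  X4 -> T0 S
  X5 -> T1 T2
  X6 -> T2 T0
  X7 -> T0 A
  X8 -> T3 S

CYK fill:
  [0..0]={T2}  "c"  orig:{}
  [1..1]={B,S,T1}  "b"  orig:{B,S}
  [2..2]={A,S,T3}  "d"  orig:{A,S}
  [3..3]={T2}  "c"  orig:{}
  [0..1]={S}  "cb"
  [1..2]=∅  "bd"
  [2..3]=∅  "dc"
  [0..2]=∅  "cbd"
  [1..3]=∅  "bdc"
  [0..3]=∅  "cbdc"

S ∉ T[0,3] ⇒ NO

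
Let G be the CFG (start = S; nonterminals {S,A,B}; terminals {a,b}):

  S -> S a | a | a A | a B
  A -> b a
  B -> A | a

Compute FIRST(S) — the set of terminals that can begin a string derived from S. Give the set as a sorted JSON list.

FIRST iteration:
iter 1:
  A via A→b a: +{b}
  B via B→A: +{b}
  B via B→a: +{a}
  S via S→a: +{a}
  FIRST[S]={a}  FIRST[A]={b}  FIRST[B]={a,b}
iter 2: (stable)
  FIRST[S]={a}  FIRST[A]={b}  FIRST[B]={a,b}

FIRST(S) = ["a"]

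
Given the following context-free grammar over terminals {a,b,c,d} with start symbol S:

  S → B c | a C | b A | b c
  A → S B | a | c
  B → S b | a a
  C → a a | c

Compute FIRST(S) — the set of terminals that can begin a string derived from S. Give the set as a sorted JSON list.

FIRST sets, iterate to fixpoint:
round 1:
  A via A→a: +{a}
  A via A→c: +{c}
  B via B→a a: +{a}
  C via C→a a: +{a}
  C via C→c: +{c}
  S via S→B c: +{a}
  S via S→b A: +{b}
  FIRST(S)={a,b}  FIRST(A)={a,c}  FIRST(B)={a}  FIRST(C)={a,c}
round 2:
  A via A→S B: +{b}
  B via B→S b: +{b}
  FIRST(S)={a,b}  FIRST(A)={a,b,c}  FIRST(B)={a,b}  FIRST(C)={a,c}
round 3: — fixpoint
  FIRST(S)={a,b}  FIRST(A)={a,b,c}  FIRST(B)={a,b}  FIRST(C)={a,c}

FIRST(S) = ["a", "b"]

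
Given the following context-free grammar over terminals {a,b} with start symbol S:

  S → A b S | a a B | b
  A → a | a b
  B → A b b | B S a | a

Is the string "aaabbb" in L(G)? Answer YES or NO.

CNF form of G:
  S -> A X4 | T0 X5 | b
  A -> T0 T1 | a
  B -> A X2 | B X3 | a
  T0 -> a
  T1 -> b
  X2 -> T1 T1
  X3 -> S T0
  X4 -> T1 S
  X5 -> T0 B

CYK fill:
  [0..0]={A,B,T0}  "a"  orig:{A,B}
  [1..1]={A,B,T0}  "a"  orig:{A,B}
  [2..2]={A,B,T0}  "a"  orig:{A,B}
  [3..3]={S,T1}  "b"  orig:{S}
  [4..4]={S,T1}  "b"  orig:{S}
  [5..5]={S,T1}  "b"  orig:{S}
  [0..1]={X5}  "aa"  orig:{}
  [1..2]={X5}  "aa"  orig:{}
  [2..3]={A}  "ab"
  [3..4]={X2,X4}  "bb"  orig:{}
  [4..5]={X2,X4}  "bb"  orig:{}
  [0..2]={S}  "aaa"
  [1..3]=∅  "aab"
  [2..4]={B,S}  "abb"
  [3..5]=∅  "bbb"
  [0..3]=∅  "aaab"
  [1..4]={X5}  "aabb"  orig:{}
  [2..5]={B,S}  "abbb"
  [0..4]={S}  "aaabb"
  [1..5]={X5}  "aabbb"  orig:{}
  [0..5]={S}  "aaabbb"

S ∈ T[0,5] ⇒ YES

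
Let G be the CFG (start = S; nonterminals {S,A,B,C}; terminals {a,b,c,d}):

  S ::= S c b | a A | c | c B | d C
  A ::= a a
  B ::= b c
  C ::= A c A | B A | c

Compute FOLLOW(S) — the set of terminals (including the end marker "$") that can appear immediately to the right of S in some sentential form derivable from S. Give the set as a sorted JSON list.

FIRST iteration:
[1]
  A via A→a a: +{a}
  B via B→b c: +{b}
  C via C→A c A: +{a}
  C via C→B A: +{b}
  C via C→c: +{c}
  S via S→a A: +{a}
  S via S→c: +{c}
  S via S→d C: +{d}
  FIRST[S]={a,c,d}  FIRST[A]={a}  FIRST[B]={b}  FIRST[C]={a,b,c}
[2] (no change)
  FIRST[S]={a,c,d}  FIRST[A]={a}  FIRST[B]={b}  FIRST[C]={a,b,c}

FOLLOW sets:
seed FOLLOW(S) with $
pass 1:
  C→A c A: FOLLOW(A) ⊇ FIRST(c) = {c}; new: +{c}
  C→B A: FOLLOW(B) ⊇ FIRST(A) = {a}; new: +{a}
  S→S c b: FOLLOW(S) ⊇ FIRST(c) = {c}; new: +{c}
  S→a A: FOLLOW(A) ⊇ FOLLOW(S) ⊇ {$,c}; new: +{$}
  S→c B: FOLLOW(B) ⊇ FOLLOW(S) ⊇ {$,c}; new: +{$,c}
  S→d C: FOLLOW(C) ⊇ FOLLOW(S) ⊇ {$,c}; new: +{$,c}
  FOLLOW[S]={$,c}  FOLLOW[A]={$,c}  FOLLOW[B]={$,a,c}  FOLLOW[C]={$,c}
pass 2: — fixpoint
  FOLLOW[S]={$,c}  FOLLOW[A]={$,c}  FOLLOW[B]={$,a,c}  FOLLOW[C]={$,c}

FOLLOW(S) = ["$", "c"]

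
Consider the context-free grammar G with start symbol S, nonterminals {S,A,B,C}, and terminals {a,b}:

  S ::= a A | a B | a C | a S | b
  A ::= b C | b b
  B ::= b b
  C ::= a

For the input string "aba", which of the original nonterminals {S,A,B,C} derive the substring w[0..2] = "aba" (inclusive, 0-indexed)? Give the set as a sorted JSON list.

Convert to CNF:
  S -> T1 A | T1 B | T1 C | T1 S | b
  A -> T0 C | T0 T0
  B -> T0 T0
  C -> a
  T0 -> b
  T1 -> a

Fill CYK table bottom-up (cells [i..j] with 0 ≤ i ≤ j ≤ 2 only):
  [0..0]={C,T1}  "a"  orig:{C}
  [1..1]={S,T0}  "b"  orig:{S}
  [2..2]={C,T1}  "a"  orig:{C}
  [0..1]={S}  "ab"
  [1..2]={A}  "ba"
  [0..2]={S}  "aba"

Original NTs in T[0,2] deriving "aba": ["S"]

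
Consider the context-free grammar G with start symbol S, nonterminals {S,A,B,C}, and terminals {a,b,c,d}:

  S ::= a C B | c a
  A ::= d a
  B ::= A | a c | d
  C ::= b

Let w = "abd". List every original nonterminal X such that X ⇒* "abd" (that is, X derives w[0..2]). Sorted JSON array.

Convert to CNF:
  S -> T1 X3 | T2 T1
  A -> T0 T1
  B -> T0 T1 | T1 T2 | d
  C -> b
  T0 -> d
  T1 -> a
  T2 -> c
  X3 -> C B

CYK table (by increasing span) (cells [i..j] with 0 ≤ i ≤ j ≤ 2 only):
  T[0,0] 'a' = {T1}  orig:{}
  T[1,1] 'b' = {C}
  T[2,2] 'd' = {B,T0}  orig:{B}
  T[0,1] 'ab' = ∅
  T[1,2] 'bd' = {X3}  orig:{}
  T[0,2] 'abd' = {S}

Original NTs in T[0,2] deriving "abd": ["S"]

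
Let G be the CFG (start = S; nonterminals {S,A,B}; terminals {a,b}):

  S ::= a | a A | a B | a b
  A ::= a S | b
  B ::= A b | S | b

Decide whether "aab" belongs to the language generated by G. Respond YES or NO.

CNF form of G:
  S -> T0 A | T0 B | T0 T1 | a
  A -> T0 S | b
  B -> A T1 | T0 A | T0 B | T0 T1 | a | b
  T0 -> a
  T1 -> b

Fill CYK table bottom-up:
  cell(0,0) a: {B,S,T0}  orig:{B,S}
  cell(1,1) a: {B,S,T0}  orig:{B,S}
  cell(2,2) b: {A,B,T1}  orig:{A,B}
  cell(0,1) aa: {A,B,S}
  cell(1,2) ab: {B,S}
  cell(0,2) aab: {A,B,S}

S ∈ T[0,2] ⇒ YES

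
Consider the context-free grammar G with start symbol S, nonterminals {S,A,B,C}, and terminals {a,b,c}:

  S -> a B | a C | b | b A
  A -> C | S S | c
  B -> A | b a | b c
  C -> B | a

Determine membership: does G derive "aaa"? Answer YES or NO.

Convert to CNF:
  S -> T0 A | T1 B | T1 C | b
  A -> S S | T0 T1 | T0 T2 | a | c
  B -> S S | T0 T1 | T0 T2 | a | c
  C -> S S | T0 T1 | T0 T2 | a | c
  T0 -> b
  T1 -> a
  T2 -> c

CYK table (by increasing span):
  T[0,0] 'a' = {A,B,C,T1}  orig:{A,B,C}
  T[1,1] 'a' = {A,B,C,T1}  orig:{A,B,C}
  T[2,2] 'a' = {A,B,C,T1}  orig:{A,B,C}
  T[0,1] 'aa' = {S}
  T[1,2] 'aa' = {S}
  T[0,2] 'aaa' = ∅

S ∉ T[0,2] ⇒ NO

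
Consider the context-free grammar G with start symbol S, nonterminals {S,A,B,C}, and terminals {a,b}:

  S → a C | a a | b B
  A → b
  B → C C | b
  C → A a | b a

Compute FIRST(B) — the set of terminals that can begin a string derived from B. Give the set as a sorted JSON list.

FIRST iteration:
[1]
  A via A→b: +{b}
  B via B→b: +{b}
  C via C→A a: +{b}
  S via S→a C: +{a}
  S via S→b B: +{b}
  S: {a,b}  A: {b}  B: {b}  C: {b}
[2] (stable)
  S: {a,b}  A: {b}  B: {b}  C: {b}

FIRST(B) = ["b"]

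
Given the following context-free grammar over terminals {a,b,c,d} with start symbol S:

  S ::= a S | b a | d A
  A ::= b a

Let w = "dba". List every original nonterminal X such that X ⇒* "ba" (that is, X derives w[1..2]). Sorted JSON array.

Convert to CNF:
  S -> T0 T1 | T1 S | T2 A
  A -> T0 T1
  T0 -> b
  T1 -> a
  T2 -> d

Fill CYK table bottom-up — only the sub-triangle for w[1..2]:
  cell(1,1) b: {T0}  orig:{}
  cell(2,2) a: {T1}  orig:{}
  cell(1,2) ba: {A,S}

Original NTs in T[1,2] deriving "ba": ["A", "S"]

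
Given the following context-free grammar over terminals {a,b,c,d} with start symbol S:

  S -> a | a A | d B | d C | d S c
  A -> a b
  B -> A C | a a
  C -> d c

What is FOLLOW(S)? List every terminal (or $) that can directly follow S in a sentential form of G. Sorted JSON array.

Compute FIRST by fixpoint:
iter 1:
  A via A→a b: +{a}
  B via B→A C: +{a}
  C via C→d c: +{d}
  S via S→a: +{a}
  S via S→d B: +{d}
  S: {a,d}  A: {a}  B: {a}  C: {d}
iter 2: (stable)
  S: {a,d}  A: {a}  B: {a}  C: {d}

Compute FOLLOW by fixpoint:
initialize: $ ∈ FOLLOW(S)
round 1:
  B→A C: FOLLOW(A) ⊇ FIRST(C) = {d}; new: +{d}
  S→a A: FOLLOW(A) ⊇ FOLLOW(S) ⊇ {$}; new: +{$}
  S→d B: FOLLOW(B) ⊇ FOLLOW(S) ⊇ {$}; new: +{$}
  S→d C: FOLLOW(C) ⊇ FOLLOW(S) ⊇ {$}; new: +{$}
  S→d S c: FOLLOW(S) ⊇ FIRST(c) = {c}; new: +{c}
  FOLLOW(S)={$,c}  FOLLOW(A)={$,d}  FOLLOW(B)={$}  FOLLOW(C)={$}
round 2:
  S→a A: FOLLOW(A) ⊇ FOLLOW(S) ⊇ {$,c}; new: +{c}
  S→d B: FOLLOW(B) ⊇ FOLLOW(S) ⊇ {$,c}; new: +{c}
  S→d C: FOLLOW(C) ⊇ FOLLOW(S) ⊇ {$,c}; new: +{c}
  FOLLOW(S)={$,c}  FOLLOW(A)={$,c,d}  FOLLOW(B)={$,c}  FOLLOW(C)={$,c}
round 3: (no change)
  FOLLOW(S)={$,c}  FOLLOW(A)={$,c,d}  FOLLOW(B)={$,c}  FOLLOW(C)={$,c}

FOLLOW(S) = ["$", "c"]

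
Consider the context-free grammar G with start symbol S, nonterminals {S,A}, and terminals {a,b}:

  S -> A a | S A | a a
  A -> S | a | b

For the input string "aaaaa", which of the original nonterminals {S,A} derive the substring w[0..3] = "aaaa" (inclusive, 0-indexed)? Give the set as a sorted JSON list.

Convert to CNF:
  S -> A T0 | S A | T0 T0
  A -> A T0 | S A | T0 T0 | a | b
  T0 -> a

CYK table (by increasing span) (cells [i..j] with 0 ≤ i ≤ j ≤ 3 only):
  [0..0]={A,T0}  "a"  orig:{A}
  [1..1]={A,T0}  "a"  orig:{A}
  [2..2]={A,T0}  "a"  orig:{A}
  [3..3]={A,T0}  "a"  orig:{A}
  [0..1]={A,S}  "aa"
  [1..2]={A,S}  "aa"
  [2..3]={A,S}  "aa"
  [0..2]={A,S}  "aaa"
  [1..3]={A,S}  "aaa"
  [0..3]={A,S}  "aaaa"

Original NTs in T[0,3] deriving "aaaa": ["A", "S"]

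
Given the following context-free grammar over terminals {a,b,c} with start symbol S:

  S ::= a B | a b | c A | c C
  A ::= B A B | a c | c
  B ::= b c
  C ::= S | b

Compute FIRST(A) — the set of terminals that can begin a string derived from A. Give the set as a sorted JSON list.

FIRST sets, iterate to fixpoint:
pass 1:
  A via A→a c: +{a}
  A via A→c: +{c}
  B via B→b c: +{b}
  C via C→b: +{b}
  S via S→a B: +{a}
  S via S→c A: +{c}
  FIRST[S]={a,c}  FIRST[A]={a,c}  FIRST[B]={b}  FIRST[C]={b}
pass 2:
  A via A→B A B: +{b}
  C via C→S: +{a,c}
  FIRST[S]={a,c}  FIRST[A]={a,b,c}  FIRST[B]={b}  FIRST[C]={a,b,c}
pass 3: (stable)
  FIRST[S]={a,c}  FIRST[A]={a,b,c}  FIRST[B]={b}  FIRST[C]={a,b,c}

FIRST(A) = ["a", "b", "c"]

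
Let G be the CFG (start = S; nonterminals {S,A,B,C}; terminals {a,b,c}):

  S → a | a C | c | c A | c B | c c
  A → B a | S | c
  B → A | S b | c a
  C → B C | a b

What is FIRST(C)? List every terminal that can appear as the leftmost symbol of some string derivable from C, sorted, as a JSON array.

FIRST iteration:
round 1:
  A via A→c: +{c}
  B via B→A: +{c}
  C via C→B C: +{c}
  C via C→a b: +{a}
  S via S→a: +{a}
  S via S→c: +{c}
  FIRST(S)={a,c}  FIRST(A)={c}  FIRST(B)={c}  FIRST(C)={a,c}
round 2:
  A via A→S: +{a}
  B via B→A: +{a}
  FIRST(S)={a,c}  FIRST(A)={a,c}  FIRST(B)={a,c}  FIRST(C)={a,c}
round 3: done
  FIRST(S)={a,c}  FIRST(A)={a,c}  FIRST(B)={a,c}  FIRST(C)={a,c}

FIRST(C) = ["a", "c"]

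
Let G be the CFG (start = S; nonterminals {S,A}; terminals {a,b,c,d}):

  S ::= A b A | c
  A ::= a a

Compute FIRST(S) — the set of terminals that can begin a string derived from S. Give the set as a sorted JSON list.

FIRST iteration:
iter 1:
  A via A→a a: +{a}
  S via S→A b A: +{a}
  S via S→c: +{c}
  FIRST[S]={a,c}  FIRST[A]={a}
iter 2: (stable)
  FIRST[S]={a,c}  FIRST[A]={a}

FIRST(S) = ["a", "c"]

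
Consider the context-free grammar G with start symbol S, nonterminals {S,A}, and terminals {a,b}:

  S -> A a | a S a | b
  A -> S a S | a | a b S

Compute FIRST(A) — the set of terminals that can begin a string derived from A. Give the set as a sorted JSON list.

FIRST iteration:
round 1:
  A via A→a: +{a}
  S via S→A a: +{a}
  S via S→b: +{b}
  FIRST[S]={a,b}  FIRST[A]={a}
round 2:
  A via A→S a S: +{b}
  FIRST[S]={a,b}  FIRST[A]={a,b}
round 3: (stable)
  FIRST[S]={a,b}  FIRST[A]={a,b}

FIRST(A) = ["a", "b"]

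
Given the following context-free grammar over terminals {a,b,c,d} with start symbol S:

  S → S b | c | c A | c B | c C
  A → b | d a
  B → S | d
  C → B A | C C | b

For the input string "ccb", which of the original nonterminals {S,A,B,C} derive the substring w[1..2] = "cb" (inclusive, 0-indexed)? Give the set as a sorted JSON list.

CNF form of G:
  S -> S T2 | T3 A | T3 B | T3 C | c
  A -> T0 T1 | b
  B -> S T2 | T3 A | T3 B | T3 C | c | d
  C -> B A | C C | b
  T0 -> d
  T1 -> a
  T2 -> b
  T3 -> c

Fill CYK table bottom-up — only the sub-triangle for w[1..2]:
  cell(1,1) c: {B,S,T3}  orig:{B,S}
  cell(2,2) b: {A,C,T2}  orig:{A,C}
  cell(1,2) cb: {B,C,S}

Original NTs in T[1,2] deriving "cb": ["B", "C", "S"]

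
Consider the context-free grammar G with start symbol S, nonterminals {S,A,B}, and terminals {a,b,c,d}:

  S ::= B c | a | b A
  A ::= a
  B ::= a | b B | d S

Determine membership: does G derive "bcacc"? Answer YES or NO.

Convert to CNF:
  S -> B T2 | T0 A | a
  A -> a
  B -> T0 B | T1 S | a
  T0 -> b
  T1 -> d
  T2 -> c

CYK fill:
  T[0,0] 'b' = {T0}  orig:{}
  T[1,1] 'c' = {T2}  orig:{}
  T[2,2] 'a' = {A,B,S}
  T[3,3] 'c' = {T2}  orig:{}
  T[4,4] 'c' = {T2}  orig:{}
  T[0,1] 'bc' = ∅
  T[1,2] 'ca' = ∅
  T[2,3] 'ac' = {S}
  T[3,4] 'cc' = ∅
  T[0,2] 'bca' = ∅
  T[1,3] 'cac' = ∅
  T[2,4] 'acc' = ∅
  T[0,3] 'bcac' = ∅
  T[1,4] 'cacc' = ∅
  T[0,4] 'bcacc' = ∅

S ∉ T[0,4] ⇒ NO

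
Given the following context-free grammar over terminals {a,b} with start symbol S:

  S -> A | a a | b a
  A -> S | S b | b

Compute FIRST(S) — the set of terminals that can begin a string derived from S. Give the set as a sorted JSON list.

FIRST iteration:
[1]
  A via A→b: +{b}
  S via S→A: +{b}
  S via S→a a: +{a}
  FIRST(S)={a,b}  FIRST(A)={b}
[2]
  A via A→S: +{a}
  FIRST(S)={a,b}  FIRST(A)={a,b}
[3] done
  FIRST(S)={a,b}  FIRST(A)={a,b}

FIRST(S) = ["a", "b"]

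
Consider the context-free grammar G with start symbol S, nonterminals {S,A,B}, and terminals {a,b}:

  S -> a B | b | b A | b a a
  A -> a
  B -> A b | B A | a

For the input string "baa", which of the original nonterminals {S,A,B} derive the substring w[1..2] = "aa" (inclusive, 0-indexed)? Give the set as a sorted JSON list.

Convert to CNF:
  S -> T0 A | T0 X2 | T1 B | b
  A -> a
  B -> A T0 | B A | a
  T0 -> b
  T1 -> a
  X2 -> T1 T1

CYK fill, restricted to cells inside w[1..2]:
  [1..1]={A,B,T1}  "a"  orig:{A,B}
  [2..2]={A,B,T1}  "a"  orig:{A,B}
  [1..2]={B,S,X2}  "aa"  orig:{B,S}

Original NTs in T[1,2] deriving "aa": ["B", "S"]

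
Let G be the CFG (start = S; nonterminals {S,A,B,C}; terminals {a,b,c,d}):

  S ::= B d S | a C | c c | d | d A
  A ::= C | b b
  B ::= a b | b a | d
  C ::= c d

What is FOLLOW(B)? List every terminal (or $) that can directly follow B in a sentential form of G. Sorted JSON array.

Compute FIRST by fixpoint:
iter 1:
  A via A→b b: +{b}
  B via B→a b: +{a}
  B via B→b a: +{b}
  B via B→d: +{d}
  C via C→c d: +{c}
  S via S→B d S: +{a,b,d}
  S via S→c c: +{c}
  FIRST[S]={a,b,c,d}  FIRST[A]={b}  FIRST[B]={a,b,d}  FIRST[C]={c}
iter 2:
  A via A→C: +{c}
  FIRST[S]={a,b,c,d}  FIRST[A]={b,c}  FIRST[B]={a,b,d}  FIRST[C]={c}
iter 3: (no change)
  FIRST[S]={a,b,c,d}  FIRST[A]={b,c}  FIRST[B]={a,b,d}  FIRST[C]={c}

FOLLOW iteration:
seed FOLLOW(S) with $
[1]
  S→B d S: FOLLOW(B) ⊇ FIRST(d) = {d}; new: +{d}
  S→a C: FOLLOW(C) ⊇ FOLLOW(S) ⊇ {$}; new: +{$}
  S→d A: FOLLOW(A) ⊇ FOLLOW(S) ⊇ {$}; new: +{$}
  S: {$}  A: {$}  B: {d}  C: {$}
[2] (no change)
  S: {$}  A: {$}  B: {d}  C: {$}

FOLLOW(B) = ["d"]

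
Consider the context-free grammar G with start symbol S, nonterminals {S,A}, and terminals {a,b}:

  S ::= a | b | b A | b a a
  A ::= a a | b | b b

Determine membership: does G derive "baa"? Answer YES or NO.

Convert to CNF:
  S -> T1 A | T1 X2 | a | b
  A -> T0 T0 | T1 T1 | b
  T0 -> a
  T1 -> b
  X2 -> T0 T0

CYK fill:
  [0..0]={A,S,T1}  "b"  orig:{A,S}
  [1..1]={S,T0}  "a"  orig:{S}
  [2..2]={S,T0}  "a"  orig:{S}
  [0..1]=∅  "ba"
  [1..2]={A,X2}  "aa"  orig:{A}
  [0..2]={S}  "baa"

S ∈ T[0,2] ⇒ YES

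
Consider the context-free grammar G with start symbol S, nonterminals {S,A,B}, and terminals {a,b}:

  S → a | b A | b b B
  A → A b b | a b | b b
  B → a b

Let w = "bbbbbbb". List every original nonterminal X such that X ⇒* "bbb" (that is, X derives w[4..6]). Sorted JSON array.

CNF form of G:
  S -> T0 A | T0 X3 | a
  A -> A X2 | T0 T0 | T1 T0
  B -> T1 T0
  T0 -> b
  T1 -> a
  X2 -> T0 T0
  X3 -> T0 B

CYK fill, restricted to cells inside w[4..6]:
  cell(4,4) b: {T0}  orig:{}
  cell(5,5) b: {T0}  orig:{}
  cell(6,6) b: {T0}  orig:{}
  cell(4,5) bb: {A,X2}  orig:{A}
  cell(5,6) bb: {A,X2}  orig:{A}
  cell(4,6) bbb: {S}

Original NTs in T[4,6] deriving "bbb": ["S"]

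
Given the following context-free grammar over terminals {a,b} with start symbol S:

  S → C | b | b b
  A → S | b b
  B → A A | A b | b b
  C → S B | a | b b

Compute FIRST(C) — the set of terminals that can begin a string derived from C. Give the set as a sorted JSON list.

FIRST iteration:
round 1:
  A via A→b b: +{b}
  B via B→A A: +{b}
  C via C→a: +{a}
  C via C→b b: +{b}
  S via S→C: +{a,b}
  S: {a,b}  A: {b}  B: {b}  C: {a,b}
round 2:
  A via A→S: +{a}
  B via B→A A: +{a}
  S: {a,b}  A: {a,b}  B: {a,b}  C: {a,b}
round 3: — fixpoint
  S: {a,b}  A: {a,b}  B: {a,b}  C: {a,b}

FIRST(C) = ["a", "b"]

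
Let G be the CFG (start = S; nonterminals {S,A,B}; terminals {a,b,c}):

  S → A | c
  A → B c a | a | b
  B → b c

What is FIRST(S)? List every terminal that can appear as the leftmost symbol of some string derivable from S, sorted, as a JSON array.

FIRST iteration:
pass 1:
  A via A→a: +{a}
  A via A→b: +{b}
  B via B→b c: +{b}
  S via S→A: +{a,b}
  S via S→c: +{c}
  S: {a,b,c}  A: {a,b}  B: {b}
pass 2: done
  S: {a,b,c}  A: {a,b}  B: {b}

FIRST(S) = ["a", "b", "c"]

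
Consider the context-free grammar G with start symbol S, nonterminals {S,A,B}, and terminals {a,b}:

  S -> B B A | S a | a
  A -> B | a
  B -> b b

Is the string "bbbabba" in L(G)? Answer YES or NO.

Convert to CNF:
  S -> B X2 | S T1 | a
  A -> T0 T0 | a
  B -> T0 T0
  T0 -> b
  T1 -> a
  X2 -> B A

CYK table (by increasing span):
  [0..0]={T0}  "b"  orig:{}
  [1..1]={T0}  "b"  orig:{}
  [2..2]={T0}  "b"  orig:{}
  [3..3]={A,S,T1}  "a"  orig:{A,S}
  [4..4]={T0}  "b"  orig:{}
  [5..5]={T0}  "b"  orig:{}
  [6..6]={A,S,T1}  "a"  orig:{A,S}
  [0..1]={A,B}  "bb"
  [1..2]={A,B}  "bb"
  [2..3]=∅  "ba"
  [3..4]=∅  "ab"
  [4..5]={A,B}  "bb"
  [5..6]=∅  "ba"
  [0..2]=∅  "bbb"
  [1..3]={X2}  "bba"  orig:{}
  [2..4]=∅  "bab"
  [3..5]=∅  "abb"
  [4..6]={X2}  "bba"  orig:{}
  [0..3]=∅  "bbba"
  [1..4]=∅  "bbab"
  [2..5]=∅  "babb"
  [3..6]=∅  "abba"
  [0..4]=∅  "bbbab"
  [1..5]=∅  "bbabb"
  [2..6]=∅  "babba"
  [0..5]=∅  "bbbabb"
  [1..6]=∅  "bbabba"
  [0..6]=∅  "bbbabba"

S ∉ T[0,6] ⇒ NO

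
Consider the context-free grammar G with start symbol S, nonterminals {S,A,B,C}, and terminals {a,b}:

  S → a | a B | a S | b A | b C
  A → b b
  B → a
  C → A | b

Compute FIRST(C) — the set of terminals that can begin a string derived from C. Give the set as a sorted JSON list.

FIRST iteration:
pass 1:
  A via A→b b: +{b}
  B via B→a: +{a}
  C via C→A: +{b}
  S via S→a: +{a}
  S via S→b A: +{b}
  S: {a,b}  A: {b}  B: {a}  C: {b}
pass 2: done
  S: {a,b}  A: {b}  B: {a}  C: {b}

FIRST(C) = ["b"]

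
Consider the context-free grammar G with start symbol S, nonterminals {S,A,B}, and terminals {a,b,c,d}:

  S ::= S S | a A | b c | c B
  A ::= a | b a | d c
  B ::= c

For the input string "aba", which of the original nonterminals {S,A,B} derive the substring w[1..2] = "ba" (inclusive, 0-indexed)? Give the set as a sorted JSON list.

Convert to CNF:
  S -> S S | T0 T3 | T1 A | T3 B
  A -> T0 T1 | T2 T3 | a
  B -> c
  T0 -> b
  T1 -> a
  T2 -> d
  T3 -> c

CYK table (by increasing span) (cells [i..j] with 1 ≤ i ≤ j ≤ 2 only):
  T[1,1] 'b' = {T0}  orig:{}
  T[2,2] 'a' = {A,T1}  orig:{A}
  T[1,2] 'ba' = {A}

Original NTs in T[1,2] deriving "ba": ["A"]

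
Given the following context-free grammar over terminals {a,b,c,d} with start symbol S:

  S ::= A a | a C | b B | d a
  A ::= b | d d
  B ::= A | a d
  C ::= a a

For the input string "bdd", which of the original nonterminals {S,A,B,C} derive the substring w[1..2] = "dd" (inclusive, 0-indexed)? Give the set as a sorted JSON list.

Convert to CNF:
  S -> A T1 | T0 T1 | T1 C | T2 B
  A -> T0 T0 | b
  B -> T0 T0 | T1 T0 | b
  C -> T1 T1
  T0 -> d
  T1 -> a
  T2 -> b

Fill CYK table bottom-up, restricted to cells inside w[1..2]:
  cell(1,1) d: {T0}  orig:{}
  cell(2,2) d: {T0}  orig:{}
  cell(1,2) dd: {A,B}

Original NTs in T[1,2] deriving "dd": ["A", "B"]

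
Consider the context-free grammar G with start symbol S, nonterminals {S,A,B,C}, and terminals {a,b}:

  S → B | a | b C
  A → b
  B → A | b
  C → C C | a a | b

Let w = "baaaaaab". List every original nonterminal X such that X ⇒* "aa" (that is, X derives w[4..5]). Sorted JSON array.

CNF form of G:
  S -> T1 C | a | b
  A -> b
  B -> b
  C -> C C | T0 T0 | b
  T0 -> a
  T1 -> b

CYK fill, restricted to cells inside w[4..5]:
  cell(4,4) a: {S,T0}  orig:{S}
  cell(5,5) a: {S,T0}  orig:{S}
  cell(4,5) aa: {C}

Original NTs in T[4,5] deriving "aa": ["C"]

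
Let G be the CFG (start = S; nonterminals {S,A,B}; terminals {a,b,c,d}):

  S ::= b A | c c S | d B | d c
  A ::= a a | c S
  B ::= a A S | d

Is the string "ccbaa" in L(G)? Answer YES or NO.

Convert to CNF:
  S -> T1 X5 | T2 A | T3 B | T3 T1
  A -> T0 T0 | T1 S
  B -> T0 X4 | d
  T0 -> a
  T1 -> c
  T2 -> b
  T3 -> d
  X4 -> A S
  X5 -> T1 S

Fill CYK table bottom-up:
  T[0,0] 'c' = {T1}  orig:{}
  T[1,1] 'c' = {T1}  orig:{}
  T[2,2] 'b' = {T2}  orig:{}
  T[3,3] 'a' = {T0}  orig:{}
  T[4,4] 'a' = {T0}  orig:{}
  T[0,1] 'cc' = ∅
  T[1,2] 'cb' = ∅
  T[2,3] 'ba' = ∅
  T[3,4] 'aa' = {A}
  T[0,2] 'ccb' = ∅
  T[1,3] 'cba' = ∅
  T[2,4] 'baa' = {S}
  T[0,3] 'ccba' = ∅
  T[1,4] 'cbaa' = {A,X5}  orig:{A}
  T[0,4] 'ccbaa' = {S}

S ∈ T[0,4] ⇒ YES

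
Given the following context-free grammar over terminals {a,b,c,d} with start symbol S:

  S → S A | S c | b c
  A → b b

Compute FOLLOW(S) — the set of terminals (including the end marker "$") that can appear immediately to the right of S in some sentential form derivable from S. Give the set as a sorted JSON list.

FIRST sets, iterate to fixpoint:
round 1:
  A via A→b b: +{b}
  S via S→b c: +{b}
  FIRST[S]={b}  FIRST[A]={b}
round 2: (no change)
  FIRST[S]={b}  FIRST[A]={b}

FOLLOW sets:
seed FOLLOW(S) with $
[1]
  S→S A: FOLLOW(S) ⊇ FIRST(A) = {b}; new: +{b}
  S→S A: FOLLOW(A) ⊇ FOLLOW(S) ⊇ {$,b}; new: +{$,b}
  S→S c: FOLLOW(S) ⊇ FIRST(c) = {c}; new: +{c}
  FOLLOW[S]={$,b,c}  FOLLOW[A]={$,b}
[2]
  S→S A: FOLLOW(A) ⊇ FOLLOW(S) ⊇ {$,b,c}; new: +{c}
  FOLLOW[S]={$,b,c}  FOLLOW[A]={$,b,c}
[3] (stable)
  FOLLOW[S]={$,b,c}  FOLLOW[A]={$,b,c}

FOLLOW(S) = ["$", "b", "c"]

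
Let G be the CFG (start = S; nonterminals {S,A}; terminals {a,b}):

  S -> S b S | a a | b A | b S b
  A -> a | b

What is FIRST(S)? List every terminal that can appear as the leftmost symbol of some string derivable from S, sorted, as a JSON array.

FIRST iteration:
[1]
  A via A→a: +{a}
  A via A→b: +{b}
  S via S→a a: +{a}
  S via S→b A: +{b}
  FIRST(S)={a,b}  FIRST(A)={a,b}
[2] — fixpoint
  FIRST(S)={a,b}  FIRST(A)={a,b}

FIRST(S) = ["a", "b"]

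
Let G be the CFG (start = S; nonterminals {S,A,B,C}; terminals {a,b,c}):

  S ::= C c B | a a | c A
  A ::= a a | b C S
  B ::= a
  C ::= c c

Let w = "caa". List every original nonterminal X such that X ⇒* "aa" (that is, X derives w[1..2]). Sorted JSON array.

Convert to CNF:
  S -> C X4 | T0 T0 | T2 A
  A -> T0 T0 | T1 X3
  B -> a
  C -> T2 T2
  T0 -> a
  T1 -> b
  T2 -> c
  X3 -> C S
  X4 -> T2 B

CYK fill, restricted to cells inside w[1..2]:
  [1..1]={B,T0}  "a"  orig:{B}
  [2..2]={B,T0}  "a"  orig:{B}
  [1..2]={A,S}  "aa"

Original NTs in T[1,2] deriving "aa": ["A", "S"]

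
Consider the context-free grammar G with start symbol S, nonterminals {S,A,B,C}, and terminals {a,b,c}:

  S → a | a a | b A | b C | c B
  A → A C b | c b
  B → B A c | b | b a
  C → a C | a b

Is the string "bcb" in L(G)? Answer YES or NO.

Convert to CNF:
  S -> T0 A | T0 C | T1 B | T2 T2 | a
  A -> A X3 | T1 T0
  B -> B X4 | T0 T2 | b
  C -> T2 C | T2 T0
  T0 -> b
  T1 -> c
  T2 -> a
  X3 -> C T0
  X4 -> A T1

CYK table (by increasing span):
  [0..0]={B,T0}  "b"  orig:{B}
  [1..1]={T1}  "c"  orig:{}
  [2..2]={B,T0}  "b"  orig:{B}
  [0..1]=∅  "bc"
  [1..2]={A,S}  "cb"
  [0..2]={S}  "bcb"

S ∈ T[0,2] ⇒ YES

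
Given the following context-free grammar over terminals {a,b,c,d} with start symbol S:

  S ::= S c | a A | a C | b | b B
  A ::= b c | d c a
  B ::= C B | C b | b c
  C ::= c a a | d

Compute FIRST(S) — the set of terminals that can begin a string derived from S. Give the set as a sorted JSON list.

FIRST iteration:
pass 1:
  A via A→b c: +{b}
  A via A→d c a: +{d}
  B via B→b c: +{b}
  C via C→c a a: +{c}
  C via C→d: +{d}
  S via S→a A: +{a}
  S via S→b: +{b}
  FIRST(S)={a,b}  FIRST(A)={b,d}  FIRST(B)={b}  FIRST(C)={c,d}
pass 2:
  B via B→C B: +{c,d}
  FIRST(S)={a,b}  FIRST(A)={b,d}  FIRST(B)={b,c,d}  FIRST(C)={c,d}
pass 3: done
  FIRST(S)={a,b}  FIRST(A)={b,d}  FIRST(B)={b,c,d}  FIRST(C)={c,d}

FIRST(S) = ["a", "b"]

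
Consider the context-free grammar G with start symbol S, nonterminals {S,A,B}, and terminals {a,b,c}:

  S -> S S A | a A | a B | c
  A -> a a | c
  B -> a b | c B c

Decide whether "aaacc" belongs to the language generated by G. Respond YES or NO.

Convert to CNF:
  S -> S X4 | T0 A | T0 B | c
  A -> T0 T0 | c
  B -> T0 T1 | T2 X3
  T0 -> a
  T1 -> b
  T2 -> c
  X3 -> B T2
  X4 -> S A

Fill CYK table bottom-up:
  cell(0,0) a: {T0}  orig:{}
  cell(1,1) a: {T0}  orig:{}
  cell(2,2) a: {T0}  orig:{}
  cell(3,3) c: {A,S,T2}  orig:{A,S}
  cell(4,4) c: {A,S,T2}  orig:{A,S}
  cell(0,1) aa: {A}
  cell(1,2) aa: {A}
  cell(2,3) ac: {S}
  cell(3,4) cc: {X4}  orig:{}
  cell(0,2) aaa: {S}
  cell(1,3) aac: ∅
  cell(2,4) acc: {X4}  orig:{}
  cell(0,3) aaac: {X4}  orig:{}
  cell(1,4) aacc: ∅
  cell(0,4) aaacc: {S}

S ∈ T[0,4] ⇒ YES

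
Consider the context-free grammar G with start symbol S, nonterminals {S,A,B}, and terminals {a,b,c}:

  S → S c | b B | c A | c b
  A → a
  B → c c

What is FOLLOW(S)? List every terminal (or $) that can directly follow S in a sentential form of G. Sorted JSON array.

FIRST iteration:
pass 1:
  A via A→a: +{a}
  B via B→c c: +{c}
  S via S→b B: +{b}
  S via S→c A: +{c}
  FIRST[S]={b,c}  FIRST[A]={a}  FIRST[B]={c}
pass 2: (no change)
  FIRST[S]={b,c}  FIRST[A]={a}  FIRST[B]={c}

Compute FOLLOW by fixpoint:
initialize: $ ∈ FOLLOW(S)
iter 1:
  S→S c: FOLLOW(S) ⊇ FIRST(c) = {c}; new: +{c}
  S→b B: FOLLOW(B) ⊇ FOLLOW(S) ⊇ {$,c}; new: +{$,c}
  S→c A: FOLLOW(A) ⊇ FOLLOW(S) ⊇ {$,c}; new: +{$,c}
  S: {$,c}  A: {$,c}  B: {$,c}
iter 2: (no change)
  S: {$,c}  A: {$,c}  B: {$,c}

FOLLOW(S) = ["$", "c"]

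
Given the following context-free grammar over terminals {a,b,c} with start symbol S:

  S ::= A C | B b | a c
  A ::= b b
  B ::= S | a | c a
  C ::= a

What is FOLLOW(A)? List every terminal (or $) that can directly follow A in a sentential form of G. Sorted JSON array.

FIRST iteration:
[1]
  A via A→b b: +{b}
  B via B→a: +{a}
  B via B→c a: +{c}
  C via C→a: +{a}
  S via S→A C: +{b}
  S via S→B b: +{a,c}
  FIRST[S]={a,b,c}  FIRST[A]={b}  FIRST[B]={a,c}  FIRST[C]={a}
[2]
  B via B→S: +{b}
  FIRST[S]={a,b,c}  FIRST[A]={b}  FIRST[B]={a,b,c}  FIRST[C]={a}
[3] done
  FIRST[S]={a,b,c}  FIRST[A]={b}  FIRST[B]={a,b,c}  FIRST[C]={a}

FOLLOW sets:
seed FOLLOW(S) with $
round 1:
  S→A C: FOLLOW(A) ⊇ FIRST(C) = {a}; new: +{a}
  S→A C: FOLLOW(C) ⊇ FOLLOW(S) ⊇ {$}; new: +{$}
  S→B b: FOLLOW(B) ⊇ FIRST(b) = {b}; new: +{b}
  FOLLOW[S]={$}  FOLLOW[A]={a}  FOLLOW[B]={b}  FOLLOW[C]={$}
round 2:
  B→S: FOLLOW(S) ⊇ FOLLOW(B) ⊇ {b}; new: +{b}
  S→A C: FOLLOW(C) ⊇ FOLLOW(S) ⊇ {$,b}; new: +{b}
  FOLLOW[S]={$,b}  FOLLOW[A]={a}  FOLLOW[B]={b}  FOLLOW[C]={$,b}
round 3: (no change)
  FOLLOW[S]={$,b}  FOLLOW[A]={a}  FOLLOW[B]={b}  FOLLOW[C]={$,b}

FOLLOW(A) = ["a"]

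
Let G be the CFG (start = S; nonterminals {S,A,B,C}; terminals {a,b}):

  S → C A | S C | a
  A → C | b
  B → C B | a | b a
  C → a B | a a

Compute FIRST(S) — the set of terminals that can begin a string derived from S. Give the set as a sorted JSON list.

FIRST sets, iterate to fixpoint:
[1]
  A via A→b: +{b}
  B via B→a: +{a}
  B via B→b a: +{b}
  C via C→a B: +{a}
  S via S→C A: +{a}
  FIRST(S)={a}  FIRST(A)={b}  FIRST(B)={a,b}  FIRST(C)={a}
[2]
  A via A→C: +{a}
  FIRST(S)={a}  FIRST(A)={a,b}  FIRST(B)={a,b}  FIRST(C)={a}
[3] (no change)
  FIRST(S)={a}  FIRST(A)={a,b}  FIRST(B)={a,b}  FIRST(C)={a}

FIRST(S) = ["a"]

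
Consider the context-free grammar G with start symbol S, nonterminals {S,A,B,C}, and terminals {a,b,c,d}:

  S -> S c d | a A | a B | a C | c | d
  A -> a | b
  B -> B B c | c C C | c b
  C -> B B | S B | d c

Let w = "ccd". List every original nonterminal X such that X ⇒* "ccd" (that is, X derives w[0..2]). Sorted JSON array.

CNF form of G:
  S -> S X6 | T3 A | T3 B | T3 C | c | d
  A -> a | b
  B -> B X4 | T0 T1 | T0 X5
  C -> B B | S B | T2 T0
  T0 -> c
  T1 -> b
  T2 -> d
  T3 -> a
  X4 -> B T0
  X5 -> C C
  X6 -> T0 T2

Fill CYK table bottom-up, restricted to cells inside w[0..2]:
  cell(0,0) c: {S,T0}  orig:{S}
  cell(1,1) c: {S,T0}  orig:{S}
  cell(2,2) d: {S,T2}  orig:{S}
  cell(0,1) cc: ∅
  cell(1,2) cd: {X6}  orig:{}
  cell(0,2) ccd: {S}

Original NTs in T[0,2] deriving "ccd": ["S"]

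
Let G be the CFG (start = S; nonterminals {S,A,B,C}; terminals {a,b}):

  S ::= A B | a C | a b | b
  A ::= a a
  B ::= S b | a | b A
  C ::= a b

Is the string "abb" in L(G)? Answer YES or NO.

Convert to CNF:
  S -> A B | T0 C | T0 T1 | b
  A -> T0 T0
  B -> S T1 | T1 A | a
  C -> T0 T1
  T0 -> a
  T1 -> b

Fill CYK table bottom-up:
  [0..0]={B,T0}  "a"  orig:{B}
  [1..1]={S,T1}  "b"  orig:{S}
  [2..2]={S,T1}  "b"  orig:{S}
  [0..1]={C,S}  "ab"
  [1..2]={B}  "bb"
  [0..2]={B}  "abb"

S ∉ T[0,2] ⇒ NO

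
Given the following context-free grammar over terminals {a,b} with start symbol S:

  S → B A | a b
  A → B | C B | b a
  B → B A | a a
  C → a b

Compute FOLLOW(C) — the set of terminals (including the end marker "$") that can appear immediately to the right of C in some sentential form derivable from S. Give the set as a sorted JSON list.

Compute FIRST by fixpoint:
round 1:
  A via A→b a: +{b}
  B via B→a a: +{a}
  C via C→a b: +{a}
  S via S→B A: +{a}
  FIRST(S)={a}  FIRST(A)={b}  FIRST(B)={a}  FIRST(C)={a}
round 2:
  A via A→B: +{a}
  FIRST(S)={a}  FIRST(A)={a,b}  FIRST(B)={a}  FIRST(C)={a}
round 3: done
  FIRST(S)={a}  FIRST(A)={a,b}  FIRST(B)={a}  FIRST(C)={a}

FOLLOW iteration:
FOLLOW(S) := {$}
iter 1:
  A→C B: FOLLOW(C) ⊇ FIRST(B) = {a}; new: +{a}
  B→B A: FOLLOW(B) ⊇ FIRST(A) = {a,b}; new: +{a,b}
  B→B A: FOLLOW(A) ⊇ FOLLOW(B) ⊇ {a,b}; new: +{a,b}
  S→B A: FOLLOW(A) ⊇ FOLLOW(S) ⊇ {$}; new: +{$}
  S: {$}  A: {$,a,b}  B: {a,b}  C: {a}
iter 2:
  A→B: FOLLOW(B) ⊇ FOLLOW(A) ⊇ {$,a,b}; new: +{$}
  S: {$}  A: {$,a,b}  B: {$,a,b}  C: {a}
iter 3: — fixpoint
  S: {$}  A: {$,a,b}  B: {$,a,b}  C: {a}

FOLLOW(C) = ["a"]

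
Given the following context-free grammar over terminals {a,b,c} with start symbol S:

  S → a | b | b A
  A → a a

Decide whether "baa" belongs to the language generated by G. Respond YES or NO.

Convert to CNF:
  S -> T1 A | a | b
  A -> T0 T0
  T0 -> a
  T1 -> b

Fill CYK table bottom-up:
  [0..0]={S,T1}  "b"  orig:{S}
  [1..1]={S,T0}  "a"  orig:{S}
  [2..2]={S,T0}  "a"  orig:{S}
  [0..1]=∅  "ba"
  [1..2]={A}  "aa"
  [0..2]={S}  "baa"

S ∈ T[0,2] ⇒ YES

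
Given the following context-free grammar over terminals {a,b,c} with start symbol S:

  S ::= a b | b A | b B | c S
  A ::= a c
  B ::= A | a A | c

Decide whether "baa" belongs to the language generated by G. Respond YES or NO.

CNF form of G:
  S -> T0 T2 | T1 S | T2 A | T2 B
  A -> T0 T1
  B -> T0 A | T0 T1 | c
  T0 -> a
  T1 -> c
  T2 -> b

CYK table (by increasing span):
  [0..0]={T2}  "b"  orig:{}
  [1..1]={T0}  "a"  orig:{}
  [2..2]={T0}  "a"  orig:{}
  [0..1]=∅  "ba"
  [1..2]=∅  "aa"
  [0..2]=∅  "baa"

S ∉ T[0,2] ⇒ NO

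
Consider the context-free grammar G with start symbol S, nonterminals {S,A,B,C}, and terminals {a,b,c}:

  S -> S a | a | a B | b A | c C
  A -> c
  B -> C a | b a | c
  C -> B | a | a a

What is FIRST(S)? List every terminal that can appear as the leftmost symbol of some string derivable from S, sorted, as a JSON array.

Compute FIRST by fixpoint:
[1]
  A via A→c: +{c}
  B via B→b a: +{b}
  B via B→c: +{c}
  C via C→B: +{b,c}
  C via C→a: +{a}
  S via S→a: +{a}
  S via S→b A: +{b}
  S via S→c C: +{c}
  FIRST[S]={a,b,c}  FIRST[A]={c}  FIRST[B]={b,c}  FIRST[C]={a,b,c}
[2]
  B via B→C a: +{a}
  FIRST[S]={a,b,c}  FIRST[A]={c}  FIRST[B]={a,b,c}  FIRST[C]={a,b,c}
[3] done
  FIRST[S]={a,b,c}  FIRST[A]={c}  FIRST[B]={a,b,c}  FIRST[C]={a,b,c}

FIRST(S) = ["a", "b", "c"]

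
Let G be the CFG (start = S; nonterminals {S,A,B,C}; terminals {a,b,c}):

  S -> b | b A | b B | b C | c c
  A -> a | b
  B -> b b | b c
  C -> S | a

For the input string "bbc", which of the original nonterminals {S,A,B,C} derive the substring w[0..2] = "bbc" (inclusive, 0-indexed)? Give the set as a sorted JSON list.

Convert to CNF:
  S -> T0 A | T0 B | T0 C | T1 T1 | b
  A -> a | b
  B -> T0 T0 | T0 T1
  C -> T0 A | T0 B | T0 C | T1 T1 | a | b
  T0 -> b
  T1 -> c

CYK table (by increasing span) — only the sub-triangle for w[0..2]:
  [0..0]={A,C,S,T0}  "b"  orig:{A,C,S}
  [1..1]={A,C,S,T0}  "b"  orig:{A,C,S}
  [2..2]={T1}  "c"  orig:{}
  [0..1]={B,C,S}  "bb"
  [1..2]={B}  "bc"
  [0..2]={C,S}  "bbc"

Original NTs in T[0,2] deriving "bbc": ["C", "S"]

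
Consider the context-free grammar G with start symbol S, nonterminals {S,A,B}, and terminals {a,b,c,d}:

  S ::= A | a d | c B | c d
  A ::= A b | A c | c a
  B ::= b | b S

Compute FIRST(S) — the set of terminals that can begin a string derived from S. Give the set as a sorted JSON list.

Compute FIRST by fixpoint:
round 1:
  A via A→c a: +{c}
  B via B→b: +{b}
  S via S→A: +{c}
  S via S→a d: +{a}
  FIRST[S]={a,c}  FIRST[A]={c}  FIRST[B]={b}
round 2: (stable)
  FIRST[S]={a,c}  FIRST[A]={c}  FIRST[B]={b}

FIRST(S) = ["a", "c"]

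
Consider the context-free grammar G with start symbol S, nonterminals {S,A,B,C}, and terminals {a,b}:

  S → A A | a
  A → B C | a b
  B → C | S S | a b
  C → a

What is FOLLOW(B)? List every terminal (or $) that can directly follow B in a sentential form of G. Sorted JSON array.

FIRST sets, iterate to fixpoint:
iter 1:
  A via A→a b: +{a}
  B via B→a b: +{a}
  C via C→a: +{a}
  S via S→A A: +{a}
  FIRST[S]={a}  FIRST[A]={a}  FIRST[B]={a}  FIRST[C]={a}
iter 2: — fixpoint
  FIRST[S]={a}  FIRST[A]={a}  FIRST[B]={a}  FIRST[C]={a}

FOLLOW sets:
initialize: $ ∈ FOLLOW(S)
iter 1:
  A→B C: FOLLOW(B) ⊇ FIRST(C) = {a}; new: +{a}
  B→C: FOLLOW(C) ⊇ FOLLOW(B) ⊇ {a}; new: +{a}
  B→S S: FOLLOW(S) ⊇ FIRST(S) = {a}; new: +{a}
  S→A A: FOLLOW(A) ⊇ FIRST(A) = {a}; new: +{a}
  S→A A: FOLLOW(A) ⊇ FOLLOW(S) ⊇ {$,a}; new: +{$}
  FOLLOW(S)={$,a}  FOLLOW(A)={$,a}  FOLLOW(B)={a}  FOLLOW(C)={a}
iter 2:
  A→B C: FOLLOW(C) ⊇ FOLLOW(A) ⊇ {$,a}; new: +{$}
  FOLLOW(S)={$,a}  FOLLOW(A)={$,a}  FOLLOW(B)={a}  FOLLOW(C)={$,a}
iter 3: done
  FOLLOW(S)={$,a}  FOLLOW(A)={$,a}  FOLLOW(B)={a}  FOLLOW(C)={$,a}

FOLLOW(B) = ["a"]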